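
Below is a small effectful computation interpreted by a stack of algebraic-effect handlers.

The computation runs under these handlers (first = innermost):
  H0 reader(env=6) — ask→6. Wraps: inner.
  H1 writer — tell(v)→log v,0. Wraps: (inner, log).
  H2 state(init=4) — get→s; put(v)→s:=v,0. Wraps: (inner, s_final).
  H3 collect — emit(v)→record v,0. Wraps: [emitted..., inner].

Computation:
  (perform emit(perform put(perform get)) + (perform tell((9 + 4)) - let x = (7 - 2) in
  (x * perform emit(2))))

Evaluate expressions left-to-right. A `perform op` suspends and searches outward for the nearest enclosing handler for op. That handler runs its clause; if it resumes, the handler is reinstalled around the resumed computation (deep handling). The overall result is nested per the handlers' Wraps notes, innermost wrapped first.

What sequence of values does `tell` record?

Evaluation trace:
get @ H2 ⇒ 4
put(4) @ H2 ⇒ s:=4
emit(0) @ H3 ⇒ out+=0
tell(13) @ H1 ⇒ log+=13
emit(2) @ H3 ⇒ out+=2
H0 returns 0
H1 returns (0, (13))
H2 returns ((0, (13)), 4)
H3 returns [0, 2, ((0, (13)), 4)]
= [0, 2, ((0, (13)), 4)]

Answer: (13)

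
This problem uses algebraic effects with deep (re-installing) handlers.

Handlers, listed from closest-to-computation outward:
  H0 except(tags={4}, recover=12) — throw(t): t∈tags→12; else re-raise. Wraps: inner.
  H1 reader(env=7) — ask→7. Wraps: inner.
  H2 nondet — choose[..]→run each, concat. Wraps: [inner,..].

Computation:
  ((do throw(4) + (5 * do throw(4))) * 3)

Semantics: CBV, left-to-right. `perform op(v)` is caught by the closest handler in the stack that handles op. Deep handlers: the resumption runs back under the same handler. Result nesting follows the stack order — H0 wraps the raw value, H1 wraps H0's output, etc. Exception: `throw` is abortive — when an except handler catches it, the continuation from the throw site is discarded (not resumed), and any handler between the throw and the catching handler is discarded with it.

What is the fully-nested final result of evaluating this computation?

Answer: [12]

Working:
throw(4) @ H0 caught ⇒ 12
H1 returns 12
H2 returns [12]
= [12]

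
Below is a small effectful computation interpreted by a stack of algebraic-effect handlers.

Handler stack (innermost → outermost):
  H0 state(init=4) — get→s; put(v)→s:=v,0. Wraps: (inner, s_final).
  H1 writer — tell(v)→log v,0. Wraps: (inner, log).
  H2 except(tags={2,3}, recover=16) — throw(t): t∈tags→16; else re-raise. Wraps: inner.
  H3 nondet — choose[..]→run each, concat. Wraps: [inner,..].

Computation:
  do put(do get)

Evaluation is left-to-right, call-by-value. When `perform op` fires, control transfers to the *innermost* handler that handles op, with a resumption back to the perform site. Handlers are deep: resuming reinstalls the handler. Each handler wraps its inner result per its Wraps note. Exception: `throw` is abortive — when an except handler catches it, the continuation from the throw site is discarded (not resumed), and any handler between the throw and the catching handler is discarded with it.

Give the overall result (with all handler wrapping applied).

Working:
get @ H0 ⇒ 4
put(4) @ H0 ⇒ s:=4
H0 returns (0, 4)
H1 returns ((0, 4), ())
H2 returns ((0, 4), ())
H3 returns [((0, 4), ())]
= [((0, 4), ())]

Answer: [((0, 4), ())]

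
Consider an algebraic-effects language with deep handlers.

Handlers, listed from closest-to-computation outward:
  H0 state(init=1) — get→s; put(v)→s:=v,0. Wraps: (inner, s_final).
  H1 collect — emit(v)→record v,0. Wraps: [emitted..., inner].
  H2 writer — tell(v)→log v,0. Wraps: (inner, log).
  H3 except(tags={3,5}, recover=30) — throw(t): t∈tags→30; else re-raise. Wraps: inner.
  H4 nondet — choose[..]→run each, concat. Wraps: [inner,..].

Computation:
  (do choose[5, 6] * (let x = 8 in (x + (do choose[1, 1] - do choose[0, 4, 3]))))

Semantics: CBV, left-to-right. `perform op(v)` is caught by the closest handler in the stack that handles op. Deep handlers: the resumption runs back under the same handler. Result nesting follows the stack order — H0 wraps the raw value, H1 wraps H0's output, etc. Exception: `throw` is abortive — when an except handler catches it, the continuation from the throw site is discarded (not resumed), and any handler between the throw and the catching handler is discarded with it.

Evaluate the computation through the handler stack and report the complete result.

Answer: [([(45, 1)], ()), ([(25, 1)], ()), ([(30, 1)], ()), ([(45, 1)], ()), ([(25, 1)], ()), ([(30, 1)], ()), ([(54, 1)], ()), ([(30, 1)], ()), ([(36, 1)], ()), ([(54, 1)], ()), ([(30, 1)], ()), ([(36, 1)], ())]

Step-by-step:
choose[5, 6] @ H4
  branch[0] choose=5:
    choose[1, 1] @ H4
      branch[0] choose=1:
        choose[0, 4, 3] @ H4
          branch[0] choose=0:
            H0 returns (45, 1)
            H1 returns [(45, 1)]
            H2 returns ([(45, 1)], ())
            H3 returns ([(45, 1)], ())
            H4 returns [([(45, 1)], ())]
          branch[1] choose=4:
            H0 returns (25, 1)
            H1 returns [(25, 1)]
            H2 returns ([(25, 1)], ())
            H3 returns ([(25, 1)], ())
            H4 returns [([(25, 1)], ())]
          branch[2] choose=3:
            H0 returns (30, 1)
            H1 returns [(30, 1)]
            H2 returns ([(30, 1)], ())
            H3 returns ([(30, 1)], ())
            H4 returns [([(30, 1)], ())]
      branch[1] choose=1:
        choose[0, 4, 3] @ H4
          branch[0] choose=0:
            H0 returns (45, 1)
            H1 returns [(45, 1)]
            H2 returns ([(45, 1)], ())
            H3 returns ([(45, 1)], ())
            H4 returns [([(45, 1)], ())]
          branch[1] choose=4:
            H0 returns (25, 1)
            H1 returns [(25, 1)]
            H2 returns ([(25, 1)], ())
            H3 returns ([(25, 1)], ())
            H4 returns [([(25, 1)], ())]
          branch[2] choose=3:
            H0 returns (30, 1)
            H1 returns [(30, 1)]
            H2 returns ([(30, 1)], ())
            H3 returns ([(30, 1)], ())
            H4 returns [([(30, 1)], ())]
  branch[1] choose=6:
    choose[1, 1] @ H4
      branch[0] choose=1:
        choose[0, 4, 3] @ H4
          branch[0] choose=0:
            H0 returns (54, 1)
            H1 returns [(54, 1)]
            H2 returns ([(54, 1)], ())
            H3 returns ([(54, 1)], ())
            H4 returns [([(54, 1)], ())]
          branch[1] choose=4:
            H0 returns (30, 1)
            H1 returns [(30, 1)]
            H2 returns ([(30, 1)], ())
            H3 returns ([(30, 1)], ())
            H4 returns [([(30, 1)], ())]
          branch[2] choose=3:
            H0 returns (36, 1)
            H1 returns [(36, 1)]
            H2 returns ([(36, 1)], ())
            H3 returns ([(36, 1)], ())
            H4 returns [([(36, 1)], ())]
      branch[1] choose=1:
        choose[0, 4, 3] @ H4
          branch[0] choose=0:
            H0 returns (54, 1)
            H1 returns [(54, 1)]
            H2 returns ([(54, 1)], ())
            H3 returns ([(54, 1)], ())
            H4 returns [([(54, 1)], ())]
          branch[1] choose=4:
            H0 returns (30, 1)
            H1 returns [(30, 1)]
            H2 returns ([(30, 1)], ())
            H3 returns ([(30, 1)], ())
            H4 returns [([(30, 1)], ())]
          branch[2] choose=3:
            H0 returns (36, 1)
            H1 returns [(36, 1)]
            H2 returns ([(36, 1)], ())
            H3 returns ([(36, 1)], ())
            H4 returns [([(36, 1)], ())]
= [([(45, 1)], ()), ([(25, 1)], ()), ([(30, 1)], ()), ([(45, 1)], ()), ([(25, 1)], ()), ([(30, 1)], ()), ([(54, 1)], ()), ([(30, 1)], ()), ([(36, 1)], ()), ([(54, 1)], ()), ([(30, 1)], ()), ([(36, 1)], ())]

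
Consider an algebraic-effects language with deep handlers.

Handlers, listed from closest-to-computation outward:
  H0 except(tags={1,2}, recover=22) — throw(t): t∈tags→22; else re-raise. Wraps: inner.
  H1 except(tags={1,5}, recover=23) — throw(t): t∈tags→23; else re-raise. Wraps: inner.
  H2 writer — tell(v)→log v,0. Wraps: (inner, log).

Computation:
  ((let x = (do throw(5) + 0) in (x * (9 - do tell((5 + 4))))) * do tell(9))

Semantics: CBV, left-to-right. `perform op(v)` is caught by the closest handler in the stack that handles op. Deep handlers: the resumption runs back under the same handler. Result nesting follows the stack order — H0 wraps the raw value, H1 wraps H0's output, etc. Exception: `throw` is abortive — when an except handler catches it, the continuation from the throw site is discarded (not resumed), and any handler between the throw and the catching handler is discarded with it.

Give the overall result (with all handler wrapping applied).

Evaluation trace:
throw(5) @ H0 re-raised
throw(5) @ H1 caught ⇒ 23
H2 returns (23, ())
= (23, ())

Answer: (23, ())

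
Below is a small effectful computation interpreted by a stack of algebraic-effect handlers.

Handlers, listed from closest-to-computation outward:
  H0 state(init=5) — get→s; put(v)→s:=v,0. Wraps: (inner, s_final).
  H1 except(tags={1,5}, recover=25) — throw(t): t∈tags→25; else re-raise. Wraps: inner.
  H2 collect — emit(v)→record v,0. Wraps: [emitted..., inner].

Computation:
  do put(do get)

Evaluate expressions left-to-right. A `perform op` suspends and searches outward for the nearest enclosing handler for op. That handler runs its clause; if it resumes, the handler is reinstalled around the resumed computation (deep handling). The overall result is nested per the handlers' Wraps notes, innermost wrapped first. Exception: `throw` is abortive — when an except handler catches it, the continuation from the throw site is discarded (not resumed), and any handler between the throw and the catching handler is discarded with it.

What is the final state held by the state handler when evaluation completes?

Answer: 5

Working:
get @ H0 ⇒ 5
put(5) @ H0 ⇒ s:=5
H0 returns (0, 5)
H1 returns (0, 5)
H2 returns [(0, 5)]
= [(0, 5)]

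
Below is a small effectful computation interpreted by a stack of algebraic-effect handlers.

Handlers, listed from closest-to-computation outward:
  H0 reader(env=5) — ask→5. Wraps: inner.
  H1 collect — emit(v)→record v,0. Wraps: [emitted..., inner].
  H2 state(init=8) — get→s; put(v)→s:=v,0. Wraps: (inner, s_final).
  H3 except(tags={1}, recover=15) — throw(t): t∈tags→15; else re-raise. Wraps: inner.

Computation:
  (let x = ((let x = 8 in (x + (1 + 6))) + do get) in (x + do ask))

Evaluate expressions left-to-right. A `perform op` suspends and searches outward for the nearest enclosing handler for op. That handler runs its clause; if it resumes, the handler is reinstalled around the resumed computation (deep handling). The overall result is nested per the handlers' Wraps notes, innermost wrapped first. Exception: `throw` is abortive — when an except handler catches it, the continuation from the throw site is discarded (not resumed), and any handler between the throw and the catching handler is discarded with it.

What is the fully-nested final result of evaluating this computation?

Working:
get @ H2 ⇒ 8
ask @ H0 ⇒ 5
H0 returns 28
H1 returns [28]
H2 returns ([28], 8)
H3 returns ([28], 8)
= ([28], 8)

Answer: ([28], 8)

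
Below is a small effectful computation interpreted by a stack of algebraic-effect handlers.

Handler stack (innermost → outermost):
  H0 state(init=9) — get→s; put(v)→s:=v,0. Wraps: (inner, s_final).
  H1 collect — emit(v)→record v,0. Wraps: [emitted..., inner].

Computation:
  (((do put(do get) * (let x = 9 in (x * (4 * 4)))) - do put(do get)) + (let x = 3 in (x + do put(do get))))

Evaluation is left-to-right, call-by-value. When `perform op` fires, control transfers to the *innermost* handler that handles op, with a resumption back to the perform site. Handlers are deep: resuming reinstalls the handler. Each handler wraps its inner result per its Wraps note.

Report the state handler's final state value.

Answer: 9

Step-by-step:
get @ H0 ⇒ 9
put(9) @ H0 ⇒ s:=9
get @ H0 ⇒ 9
put(9) @ H0 ⇒ s:=9
get @ H0 ⇒ 9
put(9) @ H0 ⇒ s:=9
H0 returns (3, 9)
H1 returns [(3, 9)]
= [(3, 9)]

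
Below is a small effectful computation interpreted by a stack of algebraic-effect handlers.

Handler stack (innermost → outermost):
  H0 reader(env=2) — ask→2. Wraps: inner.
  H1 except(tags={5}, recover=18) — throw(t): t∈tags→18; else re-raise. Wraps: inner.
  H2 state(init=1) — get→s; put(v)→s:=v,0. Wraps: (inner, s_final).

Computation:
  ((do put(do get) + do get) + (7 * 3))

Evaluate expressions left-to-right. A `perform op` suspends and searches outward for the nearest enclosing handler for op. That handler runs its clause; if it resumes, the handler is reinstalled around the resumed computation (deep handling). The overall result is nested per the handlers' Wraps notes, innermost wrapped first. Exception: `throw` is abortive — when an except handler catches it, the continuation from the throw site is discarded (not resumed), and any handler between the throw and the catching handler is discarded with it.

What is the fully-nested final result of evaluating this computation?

Evaluation trace:
get @ H2 ⇒ 1
put(1) @ H2 ⇒ s:=1
get @ H2 ⇒ 1
H0 returns 22
H1 returns 22
H2 returns (22, 1)
= (22, 1)

Answer: (22, 1)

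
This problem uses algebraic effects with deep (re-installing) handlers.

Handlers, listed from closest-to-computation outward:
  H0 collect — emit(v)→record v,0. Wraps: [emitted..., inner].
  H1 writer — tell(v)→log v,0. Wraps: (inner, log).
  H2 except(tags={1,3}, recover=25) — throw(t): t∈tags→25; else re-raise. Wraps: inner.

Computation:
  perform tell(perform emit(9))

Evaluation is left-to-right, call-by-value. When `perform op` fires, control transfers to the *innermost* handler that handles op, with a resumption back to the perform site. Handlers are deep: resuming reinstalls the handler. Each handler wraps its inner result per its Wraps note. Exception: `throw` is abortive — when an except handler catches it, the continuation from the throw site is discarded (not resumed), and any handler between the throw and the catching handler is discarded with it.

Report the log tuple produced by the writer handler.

Answer: (0)

Working:
emit(9) @ H0 ⇒ out+=9
tell(0) @ H1 ⇒ log+=0
H0 returns [9, 0]
H1 returns ([9, 0], (0))
H2 returns ([9, 0], (0))
= ([9, 0], (0))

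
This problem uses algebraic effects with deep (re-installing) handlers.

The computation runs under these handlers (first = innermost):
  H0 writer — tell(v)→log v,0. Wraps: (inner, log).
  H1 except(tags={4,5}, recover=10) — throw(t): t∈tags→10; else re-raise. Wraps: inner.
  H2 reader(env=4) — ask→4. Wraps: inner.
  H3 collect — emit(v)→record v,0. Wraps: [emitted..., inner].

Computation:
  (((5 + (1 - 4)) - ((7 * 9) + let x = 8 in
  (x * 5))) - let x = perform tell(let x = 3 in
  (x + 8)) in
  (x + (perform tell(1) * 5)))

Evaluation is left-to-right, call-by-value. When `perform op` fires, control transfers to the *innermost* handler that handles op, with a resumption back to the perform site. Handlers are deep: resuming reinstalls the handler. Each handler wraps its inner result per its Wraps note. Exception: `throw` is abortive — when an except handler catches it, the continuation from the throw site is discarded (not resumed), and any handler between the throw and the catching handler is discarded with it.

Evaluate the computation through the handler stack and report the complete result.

Step-by-step:
tell(11) @ H0 ⇒ log+=11
tell(1) @ H0 ⇒ log+=1
H0 returns (-101, (11, 1))
H1 returns (-101, (11, 1))
H2 returns (-101, (11, 1))
H3 returns [(-101, (11, 1))]
= [(-101, (11, 1))]

Answer: [(-101, (11, 1))]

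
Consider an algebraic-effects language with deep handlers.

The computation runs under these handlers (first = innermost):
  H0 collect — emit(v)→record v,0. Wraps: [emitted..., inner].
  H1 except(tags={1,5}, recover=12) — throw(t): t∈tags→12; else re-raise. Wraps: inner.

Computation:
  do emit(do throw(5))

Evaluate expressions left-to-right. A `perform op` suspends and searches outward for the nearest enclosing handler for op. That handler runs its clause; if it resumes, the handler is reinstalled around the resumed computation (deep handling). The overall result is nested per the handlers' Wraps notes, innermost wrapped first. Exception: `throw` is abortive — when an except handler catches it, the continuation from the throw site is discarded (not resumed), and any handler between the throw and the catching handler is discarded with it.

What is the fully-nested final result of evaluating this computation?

Step-by-step:
throw(5) @ H1 caught ⇒ 12
= 12

Answer: 12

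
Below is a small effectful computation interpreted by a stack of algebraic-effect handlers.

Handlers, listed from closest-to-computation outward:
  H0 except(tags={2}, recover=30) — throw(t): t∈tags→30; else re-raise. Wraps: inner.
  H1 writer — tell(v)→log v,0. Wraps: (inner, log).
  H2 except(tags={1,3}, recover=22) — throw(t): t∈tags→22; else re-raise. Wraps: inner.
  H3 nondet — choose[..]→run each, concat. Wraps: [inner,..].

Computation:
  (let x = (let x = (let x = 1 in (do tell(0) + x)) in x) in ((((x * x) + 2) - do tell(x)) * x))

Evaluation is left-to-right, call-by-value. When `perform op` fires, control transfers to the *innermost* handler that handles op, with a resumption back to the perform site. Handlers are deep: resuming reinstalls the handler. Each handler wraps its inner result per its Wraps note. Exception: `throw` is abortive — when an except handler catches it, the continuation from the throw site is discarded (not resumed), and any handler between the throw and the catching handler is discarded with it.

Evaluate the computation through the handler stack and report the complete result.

Answer: [(3, (0, 1))]

Working:
tell(0) @ H1 ⇒ log+=0
tell(1) @ H1 ⇒ log+=1
H0 returns 3
H1 returns (3, (0, 1))
H2 returns (3, (0, 1))
H3 returns [(3, (0, 1))]
= [(3, (0, 1))]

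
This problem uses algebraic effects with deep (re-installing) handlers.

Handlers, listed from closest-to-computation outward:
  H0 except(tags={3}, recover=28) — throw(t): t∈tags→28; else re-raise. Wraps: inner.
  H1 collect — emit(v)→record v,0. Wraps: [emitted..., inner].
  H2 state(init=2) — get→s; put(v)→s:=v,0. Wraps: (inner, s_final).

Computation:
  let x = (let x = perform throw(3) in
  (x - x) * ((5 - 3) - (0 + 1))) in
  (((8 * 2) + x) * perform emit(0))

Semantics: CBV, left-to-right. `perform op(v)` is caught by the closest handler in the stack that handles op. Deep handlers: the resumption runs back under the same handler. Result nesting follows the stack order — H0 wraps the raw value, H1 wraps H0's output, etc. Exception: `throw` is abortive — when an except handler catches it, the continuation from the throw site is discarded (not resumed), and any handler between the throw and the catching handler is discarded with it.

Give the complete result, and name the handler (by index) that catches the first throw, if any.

Evaluation trace:
throw(3) @ H0 caught ⇒ 28
H1 returns [28]
H2 returns ([28], 2)
= ([28], 2)

Answer: ([28], 2) ; first throw caught by: H0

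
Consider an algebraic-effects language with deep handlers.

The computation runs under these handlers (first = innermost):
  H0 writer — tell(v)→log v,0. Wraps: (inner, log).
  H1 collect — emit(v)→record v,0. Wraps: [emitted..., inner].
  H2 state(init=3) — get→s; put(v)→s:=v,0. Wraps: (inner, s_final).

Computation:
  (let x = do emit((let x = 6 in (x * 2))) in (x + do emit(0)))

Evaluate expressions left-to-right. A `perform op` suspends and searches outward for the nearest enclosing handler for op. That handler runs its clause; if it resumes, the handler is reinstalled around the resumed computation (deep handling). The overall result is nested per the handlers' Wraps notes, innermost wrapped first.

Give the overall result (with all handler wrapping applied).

Answer: ([12, 0, (0, ())], 3)

Step-by-step:
emit(12) @ H1 ⇒ out+=12
emit(0) @ H1 ⇒ out+=0
H0 returns (0, ())
H1 returns [12, 0, (0, ())]
H2 returns ([12, 0, (0, ())], 3)
= ([12, 0, (0, ())], 3)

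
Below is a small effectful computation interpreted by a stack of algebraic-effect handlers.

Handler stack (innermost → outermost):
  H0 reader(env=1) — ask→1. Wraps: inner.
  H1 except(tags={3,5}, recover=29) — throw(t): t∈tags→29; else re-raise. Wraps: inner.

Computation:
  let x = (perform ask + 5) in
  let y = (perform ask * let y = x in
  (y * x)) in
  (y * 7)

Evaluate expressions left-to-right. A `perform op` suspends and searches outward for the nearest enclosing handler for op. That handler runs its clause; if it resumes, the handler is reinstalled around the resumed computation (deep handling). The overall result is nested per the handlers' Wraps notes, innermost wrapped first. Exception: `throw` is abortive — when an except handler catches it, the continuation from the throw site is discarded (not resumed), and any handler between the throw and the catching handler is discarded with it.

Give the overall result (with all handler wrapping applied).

Evaluation trace:
ask @ H0 ⇒ 1
ask @ H0 ⇒ 1
H0 returns 252
H1 returns 252
= 252

Answer: 252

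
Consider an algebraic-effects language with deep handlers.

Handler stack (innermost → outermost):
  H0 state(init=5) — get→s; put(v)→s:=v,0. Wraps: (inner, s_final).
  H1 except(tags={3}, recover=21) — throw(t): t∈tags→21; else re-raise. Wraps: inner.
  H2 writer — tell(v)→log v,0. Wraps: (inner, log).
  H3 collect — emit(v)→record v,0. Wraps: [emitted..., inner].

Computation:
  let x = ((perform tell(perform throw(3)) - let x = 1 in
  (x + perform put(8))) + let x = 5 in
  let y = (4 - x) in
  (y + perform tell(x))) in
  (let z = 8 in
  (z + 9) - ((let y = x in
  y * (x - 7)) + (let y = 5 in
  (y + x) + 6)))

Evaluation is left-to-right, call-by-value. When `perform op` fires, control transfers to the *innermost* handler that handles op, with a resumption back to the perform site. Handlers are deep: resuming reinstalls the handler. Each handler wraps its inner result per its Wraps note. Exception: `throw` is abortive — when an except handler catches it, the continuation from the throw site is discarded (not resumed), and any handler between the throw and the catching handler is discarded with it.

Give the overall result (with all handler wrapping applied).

Step-by-step:
throw(3) @ H1 caught ⇒ 21
H2 returns (21, ())
H3 returns [(21, ())]
= [(21, ())]

Answer: [(21, ())]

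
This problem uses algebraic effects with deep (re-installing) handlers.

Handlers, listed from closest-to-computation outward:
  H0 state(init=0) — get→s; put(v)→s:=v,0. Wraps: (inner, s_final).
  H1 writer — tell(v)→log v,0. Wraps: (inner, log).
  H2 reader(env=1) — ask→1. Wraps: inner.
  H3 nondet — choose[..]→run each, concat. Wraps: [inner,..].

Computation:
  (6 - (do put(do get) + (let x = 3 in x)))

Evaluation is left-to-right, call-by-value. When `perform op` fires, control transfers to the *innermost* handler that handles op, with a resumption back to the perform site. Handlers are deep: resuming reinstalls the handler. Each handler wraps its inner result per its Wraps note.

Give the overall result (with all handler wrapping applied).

Working:
get @ H0 ⇒ 0
put(0) @ H0 ⇒ s:=0
H0 returns (3, 0)
H1 returns ((3, 0), ())
H2 returns ((3, 0), ())
H3 returns [((3, 0), ())]
= [((3, 0), ())]

Answer: [((3, 0), ())]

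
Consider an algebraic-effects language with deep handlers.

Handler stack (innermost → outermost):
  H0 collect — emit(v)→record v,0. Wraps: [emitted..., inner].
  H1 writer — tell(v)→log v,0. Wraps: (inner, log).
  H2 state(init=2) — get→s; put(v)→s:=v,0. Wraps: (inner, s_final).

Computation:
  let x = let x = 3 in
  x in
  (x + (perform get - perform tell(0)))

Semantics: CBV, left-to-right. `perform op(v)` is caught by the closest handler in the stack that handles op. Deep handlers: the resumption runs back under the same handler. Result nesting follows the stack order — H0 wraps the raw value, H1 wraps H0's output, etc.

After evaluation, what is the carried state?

Answer: 2

Evaluation trace:
get @ H2 ⇒ 2
tell(0) @ H1 ⇒ log+=0
H0 returns [5]
H1 returns ([5], (0))
H2 returns (([5], (0)), 2)
= (([5], (0)), 2)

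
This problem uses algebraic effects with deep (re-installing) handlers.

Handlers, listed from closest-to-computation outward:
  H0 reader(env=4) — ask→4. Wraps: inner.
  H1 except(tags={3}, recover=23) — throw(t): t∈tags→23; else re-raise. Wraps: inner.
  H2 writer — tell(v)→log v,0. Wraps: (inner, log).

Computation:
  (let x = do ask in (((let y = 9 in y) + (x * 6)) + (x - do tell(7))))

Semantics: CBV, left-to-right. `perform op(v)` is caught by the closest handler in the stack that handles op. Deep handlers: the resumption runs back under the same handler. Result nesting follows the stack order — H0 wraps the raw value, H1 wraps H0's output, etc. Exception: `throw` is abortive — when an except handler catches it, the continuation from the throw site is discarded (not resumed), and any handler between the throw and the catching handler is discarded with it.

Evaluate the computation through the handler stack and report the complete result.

Working:
ask @ H0 ⇒ 4
tell(7) @ H2 ⇒ log+=7
H0 returns 37
H1 returns 37
H2 returns (37, (7))
= (37, (7))

Answer: (37, (7))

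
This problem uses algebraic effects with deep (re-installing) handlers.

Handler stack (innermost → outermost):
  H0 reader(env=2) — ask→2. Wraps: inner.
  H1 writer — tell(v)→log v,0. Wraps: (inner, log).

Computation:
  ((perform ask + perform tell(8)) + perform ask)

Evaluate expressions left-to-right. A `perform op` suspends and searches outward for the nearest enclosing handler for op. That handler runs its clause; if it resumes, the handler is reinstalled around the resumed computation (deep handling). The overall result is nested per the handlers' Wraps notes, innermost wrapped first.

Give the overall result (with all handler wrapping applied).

Answer: (4, (8))

Working:
ask @ H0 ⇒ 2
tell(8) @ H1 ⇒ log+=8
ask @ H0 ⇒ 2
H0 returns 4
H1 returns (4, (8))
= (4, (8))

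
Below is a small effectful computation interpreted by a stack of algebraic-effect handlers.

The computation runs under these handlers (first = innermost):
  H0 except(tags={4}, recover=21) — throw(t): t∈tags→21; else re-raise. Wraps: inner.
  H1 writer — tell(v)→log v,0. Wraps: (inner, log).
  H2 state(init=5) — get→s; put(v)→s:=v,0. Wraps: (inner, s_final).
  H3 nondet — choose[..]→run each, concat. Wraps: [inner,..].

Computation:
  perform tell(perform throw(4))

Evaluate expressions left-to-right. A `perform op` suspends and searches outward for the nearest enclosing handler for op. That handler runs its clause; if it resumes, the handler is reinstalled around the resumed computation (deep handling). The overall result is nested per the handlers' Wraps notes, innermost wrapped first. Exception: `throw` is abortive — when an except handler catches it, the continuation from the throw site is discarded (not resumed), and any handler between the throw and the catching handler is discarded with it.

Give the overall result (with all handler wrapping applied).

Step-by-step:
throw(4) @ H0 caught ⇒ 21
H1 returns (21, ())
H2 returns ((21, ()), 5)
H3 returns [((21, ()), 5)]
= [((21, ()), 5)]

Answer: [((21, ()), 5)]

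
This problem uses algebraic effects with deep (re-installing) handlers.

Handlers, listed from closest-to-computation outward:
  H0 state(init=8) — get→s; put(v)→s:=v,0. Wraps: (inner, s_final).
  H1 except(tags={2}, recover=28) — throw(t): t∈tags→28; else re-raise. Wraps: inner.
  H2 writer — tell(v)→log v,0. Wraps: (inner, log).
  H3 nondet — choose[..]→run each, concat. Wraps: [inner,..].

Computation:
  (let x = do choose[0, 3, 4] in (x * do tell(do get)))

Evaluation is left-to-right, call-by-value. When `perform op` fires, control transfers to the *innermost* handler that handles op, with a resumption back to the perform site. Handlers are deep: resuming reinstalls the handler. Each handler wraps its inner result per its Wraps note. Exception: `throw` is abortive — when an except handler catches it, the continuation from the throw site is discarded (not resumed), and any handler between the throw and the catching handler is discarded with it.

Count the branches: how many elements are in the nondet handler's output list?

Answer: 3

Evaluation trace:
choose[0, 3, 4] @ H3
  branch[0] choose=0:
    get @ H0 ⇒ 8
    tell(8) @ H2 ⇒ log+=8
    H0 returns (0, 8)
    H1 returns (0, 8)
    H2 returns ((0, 8), (8))
    H3 returns [((0, 8), (8))]
  branch[1] choose=3:
    get @ H0 ⇒ 8
    tell(8) @ H2 ⇒ log+=8
    H0 returns (0, 8)
    H1 returns (0, 8)
    H2 returns ((0, 8), (8))
    H3 returns [((0, 8), (8))]
  branch[2] choose=4:
    get @ H0 ⇒ 8
    tell(8) @ H2 ⇒ log+=8
    H0 returns (0, 8)
    H1 returns (0, 8)
    H2 returns ((0, 8), (8))
    H3 returns [((0, 8), (8))]
= [((0, 8), (8)), ((0, 8), (8)), ((0, 8), (8))]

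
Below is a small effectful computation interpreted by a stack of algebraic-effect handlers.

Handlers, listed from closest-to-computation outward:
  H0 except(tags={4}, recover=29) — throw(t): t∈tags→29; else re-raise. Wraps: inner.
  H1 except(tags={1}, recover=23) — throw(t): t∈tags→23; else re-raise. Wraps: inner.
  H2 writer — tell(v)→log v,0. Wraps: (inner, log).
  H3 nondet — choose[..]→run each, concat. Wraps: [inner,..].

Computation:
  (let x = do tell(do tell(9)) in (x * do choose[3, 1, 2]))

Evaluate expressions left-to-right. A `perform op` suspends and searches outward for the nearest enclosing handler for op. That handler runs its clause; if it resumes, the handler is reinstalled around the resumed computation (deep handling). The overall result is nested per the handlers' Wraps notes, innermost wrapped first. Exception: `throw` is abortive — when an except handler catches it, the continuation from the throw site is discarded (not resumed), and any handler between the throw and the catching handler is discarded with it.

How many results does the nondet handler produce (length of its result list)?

Answer: 3

Step-by-step:
tell(9) @ H2 ⇒ log+=9
tell(0) @ H2 ⇒ log+=0
choose[3, 1, 2] @ H3
  branch[0] choose=3:
    H0 returns 0
    H1 returns 0
    H2 returns (0, (9, 0))
    H3 returns [(0, (9, 0))]
  branch[1] choose=1:
    H0 returns 0
    H1 returns 0
    H2 returns (0, (9, 0))
    H3 returns [(0, (9, 0))]
  branch[2] choose=2:
    H0 returns 0
    H1 returns 0
    H2 returns (0, (9, 0))
    H3 returns [(0, (9, 0))]
= [(0, (9, 0)), (0, (9, 0)), (0, (9, 0))]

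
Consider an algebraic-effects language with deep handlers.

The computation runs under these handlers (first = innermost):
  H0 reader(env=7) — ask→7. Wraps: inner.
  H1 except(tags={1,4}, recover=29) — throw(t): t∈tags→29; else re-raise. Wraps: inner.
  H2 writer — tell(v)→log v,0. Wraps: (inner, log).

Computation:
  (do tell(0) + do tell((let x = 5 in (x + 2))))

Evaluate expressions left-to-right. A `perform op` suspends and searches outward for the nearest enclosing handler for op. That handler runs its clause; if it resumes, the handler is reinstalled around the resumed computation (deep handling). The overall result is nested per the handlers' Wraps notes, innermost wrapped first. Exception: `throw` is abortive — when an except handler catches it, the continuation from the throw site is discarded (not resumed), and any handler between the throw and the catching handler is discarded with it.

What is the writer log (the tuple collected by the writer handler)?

Evaluation trace:
tell(0) @ H2 ⇒ log+=0
tell(7) @ H2 ⇒ log+=7
H0 returns 0
H1 returns 0
H2 returns (0, (0, 7))
= (0, (0, 7))

Answer: (0, 7)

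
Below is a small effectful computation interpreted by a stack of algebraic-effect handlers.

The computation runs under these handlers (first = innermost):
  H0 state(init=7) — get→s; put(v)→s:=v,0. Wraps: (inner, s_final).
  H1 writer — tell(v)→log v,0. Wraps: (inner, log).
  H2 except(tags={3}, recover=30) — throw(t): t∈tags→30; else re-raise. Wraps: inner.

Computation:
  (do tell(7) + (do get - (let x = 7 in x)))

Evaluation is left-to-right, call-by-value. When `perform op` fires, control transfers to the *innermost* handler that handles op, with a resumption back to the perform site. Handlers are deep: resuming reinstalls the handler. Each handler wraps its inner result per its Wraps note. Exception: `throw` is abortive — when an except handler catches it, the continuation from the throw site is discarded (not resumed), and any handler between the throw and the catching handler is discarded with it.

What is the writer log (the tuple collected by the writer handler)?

Evaluation trace:
tell(7) @ H1 ⇒ log+=7
get @ H0 ⇒ 7
H0 returns (0, 7)
H1 returns ((0, 7), (7))
H2 returns ((0, 7), (7))
= ((0, 7), (7))

Answer: (7)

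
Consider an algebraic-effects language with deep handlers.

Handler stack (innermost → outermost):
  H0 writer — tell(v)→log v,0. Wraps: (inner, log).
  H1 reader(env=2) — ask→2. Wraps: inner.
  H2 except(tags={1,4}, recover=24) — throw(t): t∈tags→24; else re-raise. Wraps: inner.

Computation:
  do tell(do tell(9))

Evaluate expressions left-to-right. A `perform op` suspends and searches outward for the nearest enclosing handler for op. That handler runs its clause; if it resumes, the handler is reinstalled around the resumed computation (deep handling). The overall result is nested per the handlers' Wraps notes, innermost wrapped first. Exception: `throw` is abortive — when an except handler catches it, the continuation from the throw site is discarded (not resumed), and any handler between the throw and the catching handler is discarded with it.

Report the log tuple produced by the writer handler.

Answer: (9, 0)

Step-by-step:
tell(9) @ H0 ⇒ log+=9
tell(0) @ H0 ⇒ log+=0
H0 returns (0, (9, 0))
H1 returns (0, (9, 0))
H2 returns (0, (9, 0))
= (0, (9, 0))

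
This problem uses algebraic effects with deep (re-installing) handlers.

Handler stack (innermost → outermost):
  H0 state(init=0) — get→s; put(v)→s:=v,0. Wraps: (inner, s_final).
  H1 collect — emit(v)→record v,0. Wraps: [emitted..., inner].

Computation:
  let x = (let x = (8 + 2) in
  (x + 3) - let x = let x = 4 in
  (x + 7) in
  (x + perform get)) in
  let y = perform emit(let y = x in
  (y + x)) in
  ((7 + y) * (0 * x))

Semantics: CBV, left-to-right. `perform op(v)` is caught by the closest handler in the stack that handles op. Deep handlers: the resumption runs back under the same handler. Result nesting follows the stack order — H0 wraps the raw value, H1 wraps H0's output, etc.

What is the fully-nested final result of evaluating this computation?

Working:
get @ H0 ⇒ 0
emit(4) @ H1 ⇒ out+=4
H0 returns (0, 0)
H1 returns [4, (0, 0)]
= [4, (0, 0)]

Answer: [4, (0, 0)]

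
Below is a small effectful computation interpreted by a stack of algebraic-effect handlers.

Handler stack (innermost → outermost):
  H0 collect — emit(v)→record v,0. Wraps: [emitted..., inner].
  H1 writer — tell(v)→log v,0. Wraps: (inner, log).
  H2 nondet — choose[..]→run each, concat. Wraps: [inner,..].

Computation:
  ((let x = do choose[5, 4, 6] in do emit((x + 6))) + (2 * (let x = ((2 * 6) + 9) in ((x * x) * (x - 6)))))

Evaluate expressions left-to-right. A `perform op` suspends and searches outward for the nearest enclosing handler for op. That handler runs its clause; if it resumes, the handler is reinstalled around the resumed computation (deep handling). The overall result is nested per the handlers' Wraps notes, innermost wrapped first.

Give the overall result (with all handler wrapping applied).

Working:
choose[5, 4, 6] @ H2
  branch[0] choose=5:
    emit(11) @ H0 ⇒ out+=11
    H0 returns [11, 13230]
    H1 returns ([11, 13230], ())
    H2 returns [([11, 13230], ())]
  branch[1] choose=4:
    emit(10) @ H0 ⇒ out+=10
    H0 returns [10, 13230]
    H1 returns ([10, 13230], ())
    H2 returns [([10, 13230], ())]
  branch[2] choose=6:
    emit(12) @ H0 ⇒ out+=12
    H0 returns [12, 13230]
    H1 returns ([12, 13230], ())
    H2 returns [([12, 13230], ())]
= [([11, 13230], ()), ([10, 13230], ()), ([12, 13230], ())]

Answer: [([11, 13230], ()), ([10, 13230], ()), ([12, 13230], ())]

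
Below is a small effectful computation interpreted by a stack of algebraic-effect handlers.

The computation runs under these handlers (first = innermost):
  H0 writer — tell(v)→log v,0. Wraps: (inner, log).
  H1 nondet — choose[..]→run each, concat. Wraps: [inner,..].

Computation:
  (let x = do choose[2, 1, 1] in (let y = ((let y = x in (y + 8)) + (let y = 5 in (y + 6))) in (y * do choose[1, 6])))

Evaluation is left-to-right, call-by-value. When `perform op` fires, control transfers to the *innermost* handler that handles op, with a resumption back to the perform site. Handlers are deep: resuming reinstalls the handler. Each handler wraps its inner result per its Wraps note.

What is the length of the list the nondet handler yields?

Answer: 6

Working:
choose[2, 1, 1] @ H1
  branch[0] choose=2:
    choose[1, 6] @ H1
      branch[0] choose=1:
        H0 returns (21, ())
        H1 returns [(21, ())]
      branch[1] choose=6:
        H0 returns (126, ())
        H1 returns [(126, ())]
  branch[1] choose=1:
    choose[1, 6] @ H1
      branch[0] choose=1:
        H0 returns (20, ())
        H1 returns [(20, ())]
      branch[1] choose=6:
        H0 returns (120, ())
        H1 returns [(120, ())]
  branch[2] choose=1:
    choose[1, 6] @ H1
      branch[0] choose=1:
        H0 returns (20, ())
        H1 returns [(20, ())]
      branch[1] choose=6:
        H0 returns (120, ())
        H1 returns [(120, ())]
= [(21, ()), (126, ()), (20, ()), (120, ()), (20, ()), (120, ())]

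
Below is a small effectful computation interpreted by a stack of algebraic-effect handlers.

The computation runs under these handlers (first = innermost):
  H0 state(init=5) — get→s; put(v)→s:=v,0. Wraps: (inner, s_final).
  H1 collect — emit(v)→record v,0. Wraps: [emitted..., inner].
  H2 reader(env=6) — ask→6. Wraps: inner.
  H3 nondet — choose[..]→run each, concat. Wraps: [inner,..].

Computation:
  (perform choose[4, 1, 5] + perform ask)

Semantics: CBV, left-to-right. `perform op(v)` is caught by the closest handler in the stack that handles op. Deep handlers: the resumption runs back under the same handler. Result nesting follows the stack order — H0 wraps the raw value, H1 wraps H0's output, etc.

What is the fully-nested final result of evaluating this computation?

Working:
choose[4, 1, 5] @ H3
  branch[0] choose=4:
    ask @ H2 ⇒ 6
    H0 returns (10, 5)
    H1 returns [(10, 5)]
    H2 returns [(10, 5)]
    H3 returns [[(10, 5)]]
  branch[1] choose=1:
    ask @ H2 ⇒ 6
    H0 returns (7, 5)
    H1 returns [(7, 5)]
    H2 returns [(7, 5)]
    H3 returns [[(7, 5)]]
  branch[2] choose=5:
    ask @ H2 ⇒ 6
    H0 returns (11, 5)
    H1 returns [(11, 5)]
    H2 returns [(11, 5)]
    H3 returns [[(11, 5)]]
= [[(10, 5)], [(7, 5)], [(11, 5)]]

Answer: [[(10, 5)], [(7, 5)], [(11, 5)]]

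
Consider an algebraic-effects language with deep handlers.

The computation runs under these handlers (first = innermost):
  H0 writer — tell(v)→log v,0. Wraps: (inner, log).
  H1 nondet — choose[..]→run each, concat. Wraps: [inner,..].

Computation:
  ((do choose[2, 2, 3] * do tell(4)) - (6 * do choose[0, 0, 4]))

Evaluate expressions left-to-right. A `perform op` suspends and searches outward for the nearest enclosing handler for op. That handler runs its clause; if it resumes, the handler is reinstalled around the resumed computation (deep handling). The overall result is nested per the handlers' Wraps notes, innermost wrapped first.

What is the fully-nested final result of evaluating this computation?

Answer: [(0, (4)), (0, (4)), (-24, (4)), (0, (4)), (0, (4)), (-24, (4)), (0, (4)), (0, (4)), (-24, (4))]

Working:
choose[2, 2, 3] @ H1
  branch[0] choose=2:
    tell(4) @ H0 ⇒ log+=4
    choose[0, 0, 4] @ H1
      branch[0] choose=0:
        H0 returns (0, (4))
        H1 returns [(0, (4))]
      branch[1] choose=0:
        H0 returns (0, (4))
        H1 returns [(0, (4))]
      branch[2] choose=4:
        H0 returns (-24, (4))
        H1 returns [(-24, (4))]
  branch[1] choose=2:
    tell(4) @ H0 ⇒ log+=4
    choose[0, 0, 4] @ H1
      branch[0] choose=0:
        H0 returns (0, (4))
        H1 returns [(0, (4))]
      branch[1] choose=0:
        H0 returns (0, (4))
        H1 returns [(0, (4))]
      branch[2] choose=4:
        H0 returns (-24, (4))
        H1 returns [(-24, (4))]
  branch[2] choose=3:
    tell(4) @ H0 ⇒ log+=4
    choose[0, 0, 4] @ H1
      branch[0] choose=0:
        H0 returns (0, (4))
        H1 returns [(0, (4))]
      branch[1] choose=0:
        H0 returns (0, (4))
        H1 returns [(0, (4))]
      branch[2] choose=4:
        H0 returns (-24, (4))
        H1 returns [(-24, (4))]
= [(0, (4)), (0, (4)), (-24, (4)), (0, (4)), (0, (4)), (-24, (4)), (0, (4)), (0, (4)), (-24, (4))]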